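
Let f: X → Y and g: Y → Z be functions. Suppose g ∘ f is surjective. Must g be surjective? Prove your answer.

surjective

Let c ∈ Z. Since g ∘ f is surjective, some a ∈ X has g(f(a)) = c. Then b = f(a) ∈ Y satisfies g(b) = c. So g is surjective.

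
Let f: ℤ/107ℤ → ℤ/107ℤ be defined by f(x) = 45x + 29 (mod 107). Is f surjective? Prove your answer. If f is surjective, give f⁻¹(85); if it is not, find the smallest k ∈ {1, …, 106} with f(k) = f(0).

Since gcd(45, 107) = 1, 45 is invertible modulo 107. Euclid's algorithm: 107 = 2·45 + 17, 45 = 2·17 + 11, 17 = 1·11 + 6, 11 = 1·6 + 5, 6 = 1·5 + 1; back-substituting gives 1 = 88·45 − 37·107, so 45⁻¹ ≡ 88 (mod 107).
Then y ↦ 88(y − 29) is a two-sided inverse to f, so every y ∈ ℤ/107ℤ has a preimage.
Hence f is surjective.
Since f is surjective, we find f⁻¹(85): we need 45x ≡ 85 − 29 ≡ 56 (mod 107). Using 45⁻¹ = 88: x ≡ 88·56 = 4928 = 46·107 + 6, so x = 6.
Check: f(6) = 45·6 + 29 = 299 = 2·107 + 85 ≡ 85 (mod 107).

6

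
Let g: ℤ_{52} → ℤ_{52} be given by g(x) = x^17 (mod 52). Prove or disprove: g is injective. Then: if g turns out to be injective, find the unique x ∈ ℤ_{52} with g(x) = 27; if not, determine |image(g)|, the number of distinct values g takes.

39

g(0) = 0^17 = 0.
g(26): Repeated squaring mod 52: 26^1 ≡ 26, 26^2 ≡ 26² = 676 ≡ 0, 26^4 ≡ 0² = 0, 26^8 ≡ 0² = 0, 26^16 ≡ 0² = 0. Since 17 = 16 + 1, 26^17 ≡ 0·26: 0·26 = 0. So 26^17 ≡ 0 (mod 52).
So g(0) = g(26) = 0 while 0 ≠ 26, thus g is not injective.
Since g is not injective, we determine |image(g)|. Computing x^17 mod 52 for each x (by repeated squaring, reducing mod 52 at every step), the values g(0), g(1), …, g(51) are: 0, 1, 32, 35, 36, 5, 28, 11, 8, 29, 4, 7, 12, 13, 40, 19, 48, 49, 44, 15, 24, 21, 16, 43, 20, 25, 0, 27, 32, 9, 36, 31, 28, 37, 8, 3, 4, 33, 12, 39, 40, 45, 48, 23, 44, 41, 24, 47, 16, 17, 20, 51.
The distinct values are {0, 1, 3, 4, 5, 7, 8, 9, 11, 12, 13, 15, 16, 17, 19, 20, 21, 23, 24, 25, 27, 28, 29, 31, 32, 33, 35, 36, 37, 39, 40, 41, 43, 44, 45, 47, 48, 49, 51}; there are 39 of them.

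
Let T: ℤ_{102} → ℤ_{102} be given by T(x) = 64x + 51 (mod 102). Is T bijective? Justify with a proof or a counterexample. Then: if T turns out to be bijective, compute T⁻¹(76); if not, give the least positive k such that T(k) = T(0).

Recall that T is injective when T(s) = T(t) forces s = t.
We have gcd(64, 102) = 2 > 1. Taking s = 0 and t = 51: T(0) = 51 and T(51) = 64·51 + 51 = 3315 ≡ 51 (mod 102).
So T(0) = T(51) while 0 ≠ 51, so T is not injective, hence not bijective.
Since T is not bijective, we find the least positive k with T(k) = T(0): this means 64k ≡ 0 (mod 102), i.e. 102 ∣ 64k. Since gcd(64, 102) = 2, dividing through by 2 this holds exactly when 51 ∣ 32k, and as gcd(32, 51) = 1, exactly when 51 ∣ k.
The smallest positive such k is 51.

51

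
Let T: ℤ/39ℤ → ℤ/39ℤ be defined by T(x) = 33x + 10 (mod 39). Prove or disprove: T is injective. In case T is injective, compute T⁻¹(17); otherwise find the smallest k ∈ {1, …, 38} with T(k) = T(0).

We have gcd(33, 39) = 3 > 1. Taking s = 0 and t = 13: T(0) = 10 and T(13) = 33·13 + 10 = 439 ≡ 10 (mod 39).
So T(0) = T(13) while 0 ≠ 13, thus T is not injective.
Since T is not injective, we find the least positive k with T(k) = T(0): this means 33k ≡ 0 (mod 39), i.e. 39 ∣ 33k. Since gcd(33, 39) = 3, dividing through by 3 this holds exactly when 13 ∣ 11k, and as gcd(11, 13) = 1, exactly when 13 ∣ k.
The smallest positive such k is 13.

13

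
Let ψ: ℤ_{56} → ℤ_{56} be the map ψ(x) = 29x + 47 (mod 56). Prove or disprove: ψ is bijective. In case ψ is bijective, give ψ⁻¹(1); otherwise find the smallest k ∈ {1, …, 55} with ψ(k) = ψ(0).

10

If ψ(u) = ψ(v), then 29u ≡ 29v (mod 56). Because gcd(29, 56) = 1, we may cancel 29 to get u ≡ v (mod 56).
We now compute 29⁻¹ mod 56 explicitly. Euclid's algorithm: 56 = 1·29 + 27, 29 = 1·27 + 2, 27 = 13·2 + 1; back-substituting gives 1 = 29·29 − 15·56, so 29⁻¹ ≡ 29 (mod 56).
Then y ↦ 29(y − 47) is a two-sided inverse to ψ, so every y ∈ ℤ_{56} has a preimage.
Therefore ψ is bijective.
Since ψ is bijective, we compute ψ⁻¹(1): solve 29x + 47 ≡ 1 (mod 56), i.e. 29x ≡ 10 (mod 56).
Multiplying by 29⁻¹ = 29 gives x ≡ 29·10 = 290 = 5·56 + 10 ≡ 10 (mod 56).
Check: ψ(10) = 29·10 + 47 = 337 = 6·56 + 1 ≡ 1 (mod 56).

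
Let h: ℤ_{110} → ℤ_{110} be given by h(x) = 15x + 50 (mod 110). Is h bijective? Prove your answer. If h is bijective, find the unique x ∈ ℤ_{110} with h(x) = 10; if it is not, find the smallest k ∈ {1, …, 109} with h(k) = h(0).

Recall that h is injective when h(x_1) = h(x_2) forces x_1 = x_2.
We have gcd(15, 110) = 5 > 1. Taking x_1 = 0 and x_2 = 22: h(0) = 50 and h(22) = 15·22 + 50 = 380 ≡ 50 (mod 110).
So h(0) = h(22) while 0 ≠ 22, so h is not injective, hence not bijective.
Since h is not bijective, we find the least positive k with h(k) = h(0): this means 15k ≡ 0 (mod 110), i.e. 110 ∣ 15k. Since gcd(15, 110) = 5, dividing through by 5 this holds exactly when 22 ∣ 3k, and as gcd(3, 22) = 1, exactly when 22 ∣ k.
The smallest positive such k is 22.

22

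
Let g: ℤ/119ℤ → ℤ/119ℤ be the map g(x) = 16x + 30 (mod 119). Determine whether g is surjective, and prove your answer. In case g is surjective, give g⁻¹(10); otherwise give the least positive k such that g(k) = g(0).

88

Since gcd(16, 119) = 1, 16 is invertible modulo 119. Euclid's algorithm: 119 = 7·16 + 7, 16 = 2·7 + 2, 7 = 3·2 + 1; back-substituting gives 1 = 67·16 − 9·119, so 16⁻¹ ≡ 67 (mod 119).
Then y ↦ 67(y − 30) is a two-sided inverse to g, so every y ∈ ℤ/119ℤ has a preimage.
Therefore g is surjective.
Since g is surjective, we find g⁻¹(10): we need 16x ≡ 10 − 30 ≡ 99 (mod 119). Using 16⁻¹ = 67: x ≡ 67·99 = 6633 = 55·119 + 88, so x = 88.
Check: g(88) = 16·88 + 30 = 1438 = 12·119 + 10 ≡ 10 (mod 119).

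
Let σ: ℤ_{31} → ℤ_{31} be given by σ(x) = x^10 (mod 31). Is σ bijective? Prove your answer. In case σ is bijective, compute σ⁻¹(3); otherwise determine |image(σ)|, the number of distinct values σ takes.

σ(1) = 1^10 = 1.
σ(2): Repeated squaring mod 31: 2^1 ≡ 2, 2^2 ≡ 2² = 4, 2^4 ≡ 4² = 16, 2^8 ≡ 16² = 256 ≡ 8. Since 10 = 8 + 2, 2^10 ≡ 8·4: 8·4 = 32 ≡ 1. So 2^10 ≡ 1 (mod 31).
So σ(1) = σ(2) = 1 while 1 ≠ 2, so σ is not injective, hence not bijective.
Since σ is not bijective, we determine |image(σ)|. Computing x^10 mod 31 for each x (by repeated squaring, reducing mod 31 at every step), the values σ(0), σ(1), …, σ(30) are: 0, 1, 1, 25, 1, 5, 25, 25, 1, 5, 5, 5, 25, 5, 25, 1, 1, 25, 5, 25, 5, 5, 5, 1, 25, 25, 5, 1, 25, 1, 1.
The distinct values are {0, 1, 5, 25}; there are 4 of them.

4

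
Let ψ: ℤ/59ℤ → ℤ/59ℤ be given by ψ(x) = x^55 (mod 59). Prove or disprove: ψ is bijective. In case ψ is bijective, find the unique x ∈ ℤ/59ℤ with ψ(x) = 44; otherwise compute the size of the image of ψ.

31

Since 59 is prime, the nonzero elements of ℤ/59ℤ form a cyclic group of order 58.
As gcd(55, 58) = 1, raising to the 55th power is a bijection on this group: if x_1^55 ≡ x_2^55 then (x_1x_2^{−1})^55 = 1, and the only element of order dividing gcd(55, 58) = 1 is 1, so x_1 = x_2.
With ψ(0) = 0 this makes ψ injective on all of ℤ/59ℤ, hence bijective (finite equal-size domain and codomain). In particular ψ is bijective.
Since ψ is bijective, we find the preimage of 44. The inverse of x ↦ x^55 on (ℤ/59ℤ)^× is x ↦ x^19, because 55·19 = 1045 = 18·58 + 1 ≡ 1 (mod 58) and x^{58} = 1 for x ≠ 0 (Fermat). So ψ⁻¹(44) = 44^19 mod 59.
Repeated squaring mod 59: 44^1 ≡ 44, 44^2 ≡ 44² = 1936 ≡ 48, 44^4 ≡ 48² = 2304 ≡ 3, 44^8 ≡ 3² = 9, 44^16 ≡ 9² = 81 ≡ 22. Since 19 = 16 + 2 + 1, 44^19 ≡ 22·48·44: 22·48 = 1056 ≡ 53, then 53·44 = 2332 ≡ 31. So 44^19 ≡ 31 (mod 59).
Hence ψ⁻¹(44) = 31.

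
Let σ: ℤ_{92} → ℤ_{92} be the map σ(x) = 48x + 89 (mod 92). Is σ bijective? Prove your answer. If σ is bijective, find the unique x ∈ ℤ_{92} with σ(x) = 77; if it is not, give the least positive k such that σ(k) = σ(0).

We have gcd(48, 92) = 4 > 1. Taking u = 0 and v = 23: σ(0) = 89 and σ(23) = 48·23 + 89 = 1193 ≡ 89 (mod 92).
So σ(0) = σ(23) while 0 ≠ 23, so σ is not injective, hence not bijective.
Since σ is not bijective, we find the least positive k with σ(k) = σ(0): this means 48k ≡ 0 (mod 92), i.e. 92 ∣ 48k. Since gcd(48, 92) = 4, dividing through by 4 this holds exactly when 23 ∣ 12k, and as gcd(12, 23) = 1, exactly when 23 ∣ k.
The smallest positive such k is 23.

23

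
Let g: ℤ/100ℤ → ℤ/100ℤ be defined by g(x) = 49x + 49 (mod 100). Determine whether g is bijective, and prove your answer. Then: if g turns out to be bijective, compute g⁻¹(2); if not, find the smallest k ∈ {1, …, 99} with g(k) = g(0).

97

If g(a) = g(b), then 49a ≡ 49b (mod 100). Because gcd(49, 100) = 1, we may cancel 49 to get a ≡ b (mod 100).
We now compute 49⁻¹ mod 100 explicitly. Euclid's algorithm: 100 = 2·49 + 2, 49 = 24·2 + 1; back-substituting gives 1 = 49·49 − 24·100, so 49⁻¹ ≡ 49 (mod 100).
Then y ↦ 49(y − 49) is a two-sided inverse to g, so every y ∈ ℤ/100ℤ has a preimage.
So g is bijective.
Since g is bijective, we find g⁻¹(2): we need 49x ≡ 2 − 49 ≡ 53 (mod 100). Using 49⁻¹ = 49: x ≡ 49·53 = 2597 = 25·100 + 97, so x = 97.
Check: g(97) = 49·97 + 49 = 4802 = 48·100 + 2 ≡ 2 (mod 100).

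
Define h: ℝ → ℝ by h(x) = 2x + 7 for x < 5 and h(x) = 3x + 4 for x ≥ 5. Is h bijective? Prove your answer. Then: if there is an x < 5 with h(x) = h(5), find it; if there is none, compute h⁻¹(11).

Both pieces are strictly increasing (slopes 2 and 3), so each is injective on its own interval.
The left piece maps (−∞, 5) onto (−∞, 17); the right piece maps [5, ∞) onto [19, ∞).
The images leave a gap (17 has no preimage), so h is not surjective, hence not bijective.
Because the two images are disjoint, no x < 5 has h(x) = h(5), so we compute h⁻¹(11): 11 lies in (−∞, 17), so solve 2x + 7 = 11: x = (11 − 7)/2 = 2.

2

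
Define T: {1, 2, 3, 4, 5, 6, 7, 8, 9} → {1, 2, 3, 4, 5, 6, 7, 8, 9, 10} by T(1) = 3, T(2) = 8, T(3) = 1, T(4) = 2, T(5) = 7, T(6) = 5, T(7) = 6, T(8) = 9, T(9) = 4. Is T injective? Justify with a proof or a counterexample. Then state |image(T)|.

The values T(1), …, T(9) are 3, 8, 1, 2, 7, 5, 6, 9, 4 — all distinct.
So T(u) = T(v) only when u = v, and T is injective.
The image of T is {1, 2, 3, 4, 5, 6, 7, 8, 9}, which has 9 elements.

9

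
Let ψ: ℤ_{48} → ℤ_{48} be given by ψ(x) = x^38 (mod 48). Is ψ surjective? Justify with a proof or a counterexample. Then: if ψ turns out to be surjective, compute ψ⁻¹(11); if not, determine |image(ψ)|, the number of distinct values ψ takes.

ψ(2): Repeated squaring mod 48: 2^1 ≡ 2, 2^2 ≡ 2² = 4, 2^4 ≡ 4² = 16, 2^8 ≡ 16² = 256 ≡ 16, 2^16 ≡ 16² = 256 ≡ 16, 2^32 ≡ 16² = 256 ≡ 16. Since 38 = 32 + 4 + 2, 2^38 ≡ 16·16·4: 16·16 = 256 ≡ 16, then 16·4 = 64 ≡ 16. So 2^38 ≡ 16 (mod 48).
ψ(4): Repeated squaring mod 48: 4^1 ≡ 4, 4^2 ≡ 4² = 16, 4^4 ≡ 16² = 256 ≡ 16, 4^8 ≡ 16² = 256 ≡ 16, 4^16 ≡ 16² = 256 ≡ 16, 4^32 ≡ 16² = 256 ≡ 16. Since 38 = 32 + 4 + 2, 4^38 ≡ 16·16·16: 16·16 = 256 ≡ 16, then 16·16 = 256 ≡ 16. So 4^38 ≡ 16 (mod 48).
So ψ(2) = ψ(4) = 16 while 2 ≠ 4, so ψ is not injective.
A non-injective map from the 48-element set ℤ_{48} to itself takes at most 47 distinct values, so it cannot be surjective. Therefore ψ is not surjective.
Since ψ is not surjective, we determine |image(ψ)|. Computing x^38 mod 48 for each x (by repeated squaring, reducing mod 48 at every step), the values ψ(0), ψ(1), …, ψ(47) are: 0, 1, 16, 9, 16, 25, 0, 1, 16, 33, 16, 25, 0, 25, 16, 33, 16, 1, 0, 25, 16, 9, 16, 1, 0, 1, 16, 9, 16, 25, 0, 1, 16, 33, 16, 25, 0, 25, 16, 33, 16, 1, 0, 25, 16, 9, 16, 1.
The distinct values are {0, 1, 9, 16, 25, 33}; there are 6 of them.

6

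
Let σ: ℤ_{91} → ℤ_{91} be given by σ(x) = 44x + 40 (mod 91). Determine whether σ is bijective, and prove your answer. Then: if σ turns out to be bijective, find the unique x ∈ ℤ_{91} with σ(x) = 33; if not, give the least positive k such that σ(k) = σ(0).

If σ(a) = σ(b), then 44a ≡ 44b (mod 91). Because gcd(44, 91) = 1, we may cancel 44 to get a ≡ b (mod 91).
We now compute 44⁻¹ mod 91 explicitly. Euclid's algorithm: 91 = 2·44 + 3, 44 = 14·3 + 2, 3 = 1·2 + 1; back-substituting gives 1 = 60·44 − 29·91, so 44⁻¹ ≡ 60 (mod 91).
Then y ↦ 60(y − 40) is a two-sided inverse to σ, so every y ∈ ℤ_{91} has a preimage.
So σ is bijective.
Since σ is bijective, we find σ⁻¹(33): we need 44x ≡ 33 − 40 ≡ 84 (mod 91). Using 44⁻¹ = 60: x ≡ 60·84 = 5040 = 55·91 + 35, so x = 35.
Check: σ(35) = 44·35 + 40 = 1580 = 17·91 + 33 ≡ 33 (mod 91).

35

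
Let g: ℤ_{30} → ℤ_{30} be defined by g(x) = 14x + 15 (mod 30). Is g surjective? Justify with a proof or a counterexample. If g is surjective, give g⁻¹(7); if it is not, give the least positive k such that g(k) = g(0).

Since gcd(14, 30) = 2, we have 14x ≡ 0 (mod 2) for all x, so g(x) ≡ 1 (mod 2).
But 0 ≢ 1 (mod 2), so 0 ∈ ℤ_{30} has no preimage. Thus g is not surjective.
Since g is not surjective, we find the least positive k with g(k) = g(0): this means 14k ≡ 0 (mod 30), i.e. 30 ∣ 14k. Since gcd(14, 30) = 2, dividing through by 2 this holds exactly when 15 ∣ 7k, and as gcd(7, 15) = 1, exactly when 15 ∣ k.
The smallest positive such k is 15.

15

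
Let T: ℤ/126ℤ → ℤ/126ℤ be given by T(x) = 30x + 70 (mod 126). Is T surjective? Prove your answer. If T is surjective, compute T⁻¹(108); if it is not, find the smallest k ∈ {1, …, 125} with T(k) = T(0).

Recall: T is surjective if every y in the codomain equals T(x) for some x in the domain.
Since gcd(30, 126) = 6, we have 30x ≡ 0 (mod 6) for all x, so T(x) ≡ 4 (mod 6).
But 0 ≢ 4 (mod 6), so 0 ∈ ℤ/126ℤ has no preimage. Thus T is not surjective.
Since T is not surjective, we find the least positive k with T(k) = T(0): this means 30k ≡ 0 (mod 126), i.e. 126 ∣ 30k. Since gcd(30, 126) = 6, dividing through by 6 this holds exactly when 21 ∣ 5k, and as gcd(5, 21) = 1, exactly when 21 ∣ k.
The smallest positive such k is 21.

21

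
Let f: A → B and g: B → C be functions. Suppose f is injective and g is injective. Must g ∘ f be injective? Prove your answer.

Suppose (g ∘ f)(u) = (g ∘ f)(v), i.e. g(f(u)) = g(f(v)).
Since g is injective, f(u) = f(v). Since f is injective, u = v. Therefore g ∘ f is injective.

injective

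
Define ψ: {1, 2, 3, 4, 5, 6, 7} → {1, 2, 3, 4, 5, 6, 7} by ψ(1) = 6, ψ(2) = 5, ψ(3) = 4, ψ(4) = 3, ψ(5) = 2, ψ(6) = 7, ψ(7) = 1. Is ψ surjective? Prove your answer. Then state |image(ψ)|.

Every element of the codomain has a preimage: 1 = ψ(7), 2 = ψ(5), 3 = ψ(4), 4 = ψ(3), 5 = ψ(2), 6 = ψ(1), 7 = ψ(6).
Hence ψ is surjective.
The image of ψ is {1, 2, 3, 4, 5, 6, 7}, which has 7 elements.

7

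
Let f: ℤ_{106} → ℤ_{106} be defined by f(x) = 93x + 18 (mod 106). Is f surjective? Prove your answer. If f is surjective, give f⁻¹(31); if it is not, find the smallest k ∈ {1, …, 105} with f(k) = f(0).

105

Since gcd(93, 106) = 1, 93 is invertible modulo 106. Euclid's algorithm: 106 = 1·93 + 13, 93 = 7·13 + 2, 13 = 6·2 + 1; back-substituting gives 1 = 57·93 − 50·106, so 93⁻¹ ≡ 57 (mod 106).
For any y ∈ ℤ_{106}, x = 57(y − 18) mod 106 satisfies f(x) = 93·57(y − 18) + 18 ≡ y (since 93·57 ≡ 1 mod 106). So every y has a preimage.
So f is surjective.
Since f is surjective, we find f⁻¹(31): we need 93x ≡ 31 − 18 ≡ 13 (mod 106). Using 93⁻¹ = 57: x ≡ 57·13 = 741 = 6·106 + 105, so x = 105.
Check: f(105) = 93·105 + 18 = 9783 = 92·106 + 31 ≡ 31 (mod 106).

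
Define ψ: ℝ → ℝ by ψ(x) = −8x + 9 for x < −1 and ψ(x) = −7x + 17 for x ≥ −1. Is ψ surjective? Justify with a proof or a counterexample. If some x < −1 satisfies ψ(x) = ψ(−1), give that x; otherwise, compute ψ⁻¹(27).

-15/8

Both pieces are strictly decreasing (slopes −8 and −7), so each is injective on its own interval.
The left piece maps (−∞, −1) onto (17, ∞); the right piece maps [−1, ∞) onto (−∞, 24].
The union (17, ∞) ∪ (−∞, 24] covers ℝ, so ψ is surjective.
For the follow-up: the images overlap, so an x < −1 with ψ(x) = ψ(−1) exists. ψ(−1) = 24; solving −8x + 9 = 24 for x < −1 gives x = (24 − 9)/(−8) = −15/8.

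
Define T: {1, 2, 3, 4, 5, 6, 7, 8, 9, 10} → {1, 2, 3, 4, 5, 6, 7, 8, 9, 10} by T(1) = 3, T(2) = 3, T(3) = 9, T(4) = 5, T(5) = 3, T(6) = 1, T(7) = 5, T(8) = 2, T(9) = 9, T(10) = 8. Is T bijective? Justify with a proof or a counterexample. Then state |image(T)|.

T(1) = 3 = T(2) with 1 ≠ 2, so T is not injective, hence not bijective.
The image of T is {1, 2, 3, 5, 8, 9}, which has 6 elements.

6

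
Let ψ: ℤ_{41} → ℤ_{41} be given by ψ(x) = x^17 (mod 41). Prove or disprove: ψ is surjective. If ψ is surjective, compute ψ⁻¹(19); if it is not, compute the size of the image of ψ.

26

Since 41 is prime, the nonzero elements of ℤ_{41} form a cyclic group of order 40.
As gcd(17, 40) = 1, raising to the 17th power is a bijection on this group: if x_1^17 ≡ x_2^17 then (x_1x_2^{−1})^17 = 1, and the only element of order dividing gcd(17, 40) = 1 is 1, so x_1 = x_2.
With ψ(0) = 0 this makes ψ injective on all of ℤ_{41}, hence bijective (finite equal-size domain and codomain). In particular ψ is surjective.
Since ψ is surjective, we find the preimage of 19. The inverse of x ↦ x^17 on (ℤ_{41})^× is x ↦ x^33, because 17·33 = 561 = 14·40 + 1 ≡ 1 (mod 40) and x^{40} = 1 for x ≠ 0 (Fermat). So ψ⁻¹(19) = 19^33 mod 41.
Repeated squaring mod 41: 19^1 ≡ 19, 19^2 ≡ 19² = 361 ≡ 33, 19^4 ≡ 33² = 1089 ≡ 23, 19^8 ≡ 23² = 529 ≡ 37, 19^16 ≡ 37² = 1369 ≡ 16, 19^32 ≡ 16² = 256 ≡ 10. Since 33 = 32 + 1, 19^33 ≡ 10·19: 10·19 = 190 ≡ 26. So 19^33 ≡ 26 (mod 41).
Hence ψ⁻¹(19) = 26.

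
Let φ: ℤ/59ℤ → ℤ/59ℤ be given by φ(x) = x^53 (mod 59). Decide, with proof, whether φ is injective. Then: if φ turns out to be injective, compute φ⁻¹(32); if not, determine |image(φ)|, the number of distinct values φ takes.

30

Since 59 is prime, the nonzero elements of ℤ/59ℤ form a cyclic group of order 58.
As gcd(53, 58) = 1, raising to the 53rd power is a bijection on this group: if a^53 ≡ b^53 then (ab^{−1})^53 = 1, and the only element of order dividing gcd(53, 58) = 1 is 1, so a = b.
With φ(0) = 0 this makes φ injective on all of ℤ/59ℤ, hence bijective (finite equal-size domain and codomain). In particular φ is injective.
Since φ is injective, we find the preimage of 32. The inverse of x ↦ x^53 on (ℤ/59ℤ)^× is x ↦ x^23, because 53·23 = 1219 = 21·58 + 1 ≡ 1 (mod 58) and x^{58} = 1 for x ≠ 0 (Fermat). So φ⁻¹(32) = 32^23 mod 59.
Repeated squaring mod 59: 32^1 ≡ 32, 32^2 ≡ 32² = 1024 ≡ 21, 32^4 ≡ 21² = 441 ≡ 28, 32^8 ≡ 28² = 784 ≡ 17, 32^16 ≡ 17² = 289 ≡ 53. Since 23 = 16 + 4 + 2 + 1, 32^23 ≡ 53·28·21·32: 53·28 = 1484 ≡ 9, then 9·21 = 189 ≡ 12, then 12·32 = 384 ≡ 30. So 32^23 ≡ 30 (mod 59).
Hence φ⁻¹(32) = 30.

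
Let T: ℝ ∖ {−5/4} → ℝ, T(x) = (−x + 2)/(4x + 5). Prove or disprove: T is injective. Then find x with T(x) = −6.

-32/23

Suppose T(a) = T(b). Cross-multiplying: (−a + 2)(4b + 5) = (−b + 2)(4a + 5).
Expanding both sides and cancelling the symmetric terms leaves −13·(a − b) = 0. Since −13 ≠ 0, a = b. Therefore T is injective.
Solving T(x) = −6: cross-multiplying gives −x + 2 = −6(4x + 5), which rearranges to 23x = −32, so x = −32/23.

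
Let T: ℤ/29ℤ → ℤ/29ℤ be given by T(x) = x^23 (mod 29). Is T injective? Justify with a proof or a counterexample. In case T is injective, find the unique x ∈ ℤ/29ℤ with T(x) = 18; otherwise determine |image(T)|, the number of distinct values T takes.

Since 29 is prime, the nonzero elements of ℤ/29ℤ form a cyclic group of order 28.
As gcd(23, 28) = 1, raising to the 23rd power is a bijection on this group: if u^23 ≡ v^23 then (uv^{−1})^23 = 1, and the only element of order dividing gcd(23, 28) = 1 is 1, so u = v.
With T(0) = 0 this makes T injective on all of ℤ/29ℤ, hence bijective (finite equal-size domain and codomain). In particular T is injective.
Since T is injective, we find the preimage of 18. The inverse of x ↦ x^23 on (ℤ/29ℤ)^× is x ↦ x^11, because 23·11 = 253 = 9·28 + 1 ≡ 1 (mod 28) and x^{28} = 1 for x ≠ 0 (Fermat). So T⁻¹(18) = 18^11 mod 29.
Repeated squaring mod 29: 18^1 ≡ 18, 18^2 ≡ 18² = 324 ≡ 5, 18^4 ≡ 5² = 25, 18^8 ≡ 25² = 625 ≡ 16. Since 11 = 8 + 2 + 1, 18^11 ≡ 16·5·18: 16·5 = 80 ≡ 22, then 22·18 = 396 ≡ 19. So 18^11 ≡ 19 (mod 29).
Hence T⁻¹(18) = 19.

19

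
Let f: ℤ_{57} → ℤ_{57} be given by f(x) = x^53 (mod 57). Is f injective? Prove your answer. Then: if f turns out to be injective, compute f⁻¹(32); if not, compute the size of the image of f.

Computing x^53 mod 57 for each x (by repeated squaring, reducing mod 57 at every step), the values f(0), f(1), …, f(56) are: 0, 1, 29, 51, 43, 23, 54, 49, 50, 36, 40, 26, 27, 22, 53, 33, 25, 47, 18, 19, 20, 48, 13, 5, 42, 16, 11, 12, 55, 2, 45, 46, 41, 15, 52, 44, 9, 37, 38, 39, 10, 32, 24, 4, 35, 30, 31, 17, 21, 7, 8, 3, 34, 14, 6, 28, 56.
Every element of ℤ_{57} appears exactly once in this list, so f is a bijection, and in particular injective.
Since f is injective, we read off the preimage of 32 from the same table: f(41) = 32, so f⁻¹(32) = 41.

41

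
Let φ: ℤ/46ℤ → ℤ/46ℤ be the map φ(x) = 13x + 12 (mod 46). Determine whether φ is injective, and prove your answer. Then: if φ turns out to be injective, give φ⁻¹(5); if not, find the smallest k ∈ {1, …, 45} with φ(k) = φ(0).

3

If φ(u) = φ(v), then 13u ≡ 13v (mod 46). Because gcd(13, 46) = 1, we may cancel 13 to get u ≡ v (mod 46).
Therefore φ is injective.
We now compute 13⁻¹ mod 46 explicitly. Euclid's algorithm: 46 = 3·13 + 7, 13 = 1·7 + 6, 7 = 1·6 + 1; back-substituting gives 1 = 39·13 − 11·46, so 13⁻¹ ≡ 39 (mod 46).
Since φ is injective, we find φ⁻¹(5): we need 13x ≡ 5 − 12 ≡ 39 (mod 46). Using 13⁻¹ = 39: x ≡ 39·39 = 1521 = 33·46 + 3, so x = 3.
Check: φ(3) = 13·3 + 12 = 51 = 1·46 + 5 ≡ 5 (mod 46).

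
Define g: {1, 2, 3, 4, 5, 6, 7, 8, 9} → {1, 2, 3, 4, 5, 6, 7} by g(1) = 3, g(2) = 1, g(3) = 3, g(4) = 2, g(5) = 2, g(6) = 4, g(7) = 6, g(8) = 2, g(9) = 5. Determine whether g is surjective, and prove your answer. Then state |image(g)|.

No element maps to 7, so g is not surjective.
The image of g is {1, 2, 3, 4, 5, 6}, which has 6 elements.

6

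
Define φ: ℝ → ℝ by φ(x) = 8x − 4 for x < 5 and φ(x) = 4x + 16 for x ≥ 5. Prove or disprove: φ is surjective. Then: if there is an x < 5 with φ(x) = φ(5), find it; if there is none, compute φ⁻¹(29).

33/8

Both pieces are strictly increasing (slopes 8 and 4), so each is injective on its own interval.
The left piece maps (−∞, 5) onto (−∞, 36); the right piece maps [5, ∞) onto [36, ∞).
These images together cover ℝ, so φ is surjective.
Because the two images are disjoint, no x < 5 has φ(x) = φ(5), so we compute φ⁻¹(29): 29 lies in (−∞, 36), so solve 8x − 4 = 29: x = (29 + 4)/8 = 33/8.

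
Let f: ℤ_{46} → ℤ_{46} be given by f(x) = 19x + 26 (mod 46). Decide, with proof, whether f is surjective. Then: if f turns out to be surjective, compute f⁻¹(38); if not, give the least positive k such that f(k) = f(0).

Recall that surjectivity means every element of the codomain has a preimage under f.
Since gcd(19, 46) = 1, 19 is invertible modulo 46. Euclid's algorithm: 46 = 2·19 + 8, 19 = 2·8 + 3, 8 = 2·3 + 2, 3 = 1·2 + 1; back-substituting gives 1 = 17·19 − 7·46, so 19⁻¹ ≡ 17 (mod 46).
For any y ∈ ℤ_{46}, x = 17(y − 26) mod 46 satisfies f(x) = 19·17(y − 26) + 26 ≡ y (since 19·17 ≡ 1 mod 46). So every y has a preimage.
Hence f is surjective.
Since f is surjective, we find f⁻¹(38): we need 19x ≡ 38 − 26 ≡ 12 (mod 46). Using 19⁻¹ = 17: x ≡ 17·12 = 204 = 4·46 + 20, so x = 20.
Check: f(20) = 19·20 + 26 = 406 = 8·46 + 38 ≡ 38 (mod 46).

20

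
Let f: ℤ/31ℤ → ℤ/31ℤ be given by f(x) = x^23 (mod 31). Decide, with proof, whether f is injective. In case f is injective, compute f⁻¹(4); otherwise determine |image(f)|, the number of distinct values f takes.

16

Since 31 is prime, the nonzero elements of ℤ/31ℤ form a cyclic group of order 30.
As gcd(23, 30) = 1, raising to the 23rd power is a bijection on this group: if a^23 ≡ b^23 then (ab^{−1})^23 = 1, and the only element of order dividing gcd(23, 30) = 1 is 1, so a = b.
With f(0) = 0 this makes f injective on all of ℤ/31ℤ, hence bijective (finite equal-size domain and codomain). In particular f is injective.
Since f is injective, we find the preimage of 4. The inverse of x ↦ x^23 on (ℤ/31ℤ)^× is x ↦ x^17, because 23·17 = 391 = 13·30 + 1 ≡ 1 (mod 30) and x^{30} = 1 for x ≠ 0 (Fermat). So f⁻¹(4) = 4^17 mod 31.
Repeated squaring mod 31: 4^1 ≡ 4, 4^2 ≡ 4² = 16, 4^4 ≡ 16² = 256 ≡ 8, 4^8 ≡ 8² = 64 ≡ 2, 4^16 ≡ 2² = 4. Since 17 = 16 + 1, 4^17 ≡ 4·4: 4·4 = 16. So 4^17 ≡ 16 (mod 31).
Hence f⁻¹(4) = 16.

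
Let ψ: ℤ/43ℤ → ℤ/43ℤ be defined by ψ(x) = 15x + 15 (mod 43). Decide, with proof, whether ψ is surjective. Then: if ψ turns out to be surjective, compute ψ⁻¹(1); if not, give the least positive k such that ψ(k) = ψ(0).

By definition, surjectivity means every element of the codomain has a preimage under ψ.
Since gcd(15, 43) = 1, 15 is invertible modulo 43. Euclid's algorithm: 43 = 2·15 + 13, 15 = 1·13 + 2, 13 = 6·2 + 1; back-substituting gives 1 = 23·15 − 8·43, so 15⁻¹ ≡ 23 (mod 43).
Then y ↦ 23(y − 15) is a two-sided inverse to ψ, so every y ∈ ℤ/43ℤ has a preimage.
Thus ψ is surjective.
Since ψ is surjective, we compute ψ⁻¹(1): solve 15x + 15 ≡ 1 (mod 43), i.e. 15x ≡ 29 (mod 43).
Multiplying by 15⁻¹ = 23 gives x ≡ 23·29 = 667 = 15·43 + 22 ≡ 22 (mod 43).
Check: ψ(22) = 15·22 + 15 = 345 = 8·43 + 1 ≡ 1 (mod 43).

22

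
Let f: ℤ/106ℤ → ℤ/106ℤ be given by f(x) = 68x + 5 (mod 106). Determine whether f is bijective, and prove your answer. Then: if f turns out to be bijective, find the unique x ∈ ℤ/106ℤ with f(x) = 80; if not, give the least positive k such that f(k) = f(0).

We have gcd(68, 106) = 2 > 1. Taking s = 0 and t = 53: f(0) = 5 and f(53) = 68·53 + 5 = 3609 ≡ 5 (mod 106).
So f(0) = f(53) while 0 ≠ 53, thus f is not injective, hence not bijective.
Since f is not bijective, we find the least positive k with f(k) = f(0): this means 68k ≡ 0 (mod 106), i.e. 106 ∣ 68k. Since gcd(68, 106) = 2, dividing through by 2 this holds exactly when 53 ∣ 34k, and as gcd(34, 53) = 1, exactly when 53 ∣ k.
The smallest positive such k is 53.

53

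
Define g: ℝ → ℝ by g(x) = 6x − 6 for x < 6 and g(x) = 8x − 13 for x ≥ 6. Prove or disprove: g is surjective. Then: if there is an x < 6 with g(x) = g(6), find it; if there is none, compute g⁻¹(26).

Both pieces are strictly increasing (slopes 6 and 8), so each is injective on its own interval.
The left piece maps (−∞, 6) onto (−∞, 30); the right piece maps [6, ∞) onto [35, ∞).
The union (−∞, 30) ∪ [35, ∞) omits the interval between 30 and 35; in particular 30 has no preimage. So g is not surjective.
Because the two images are disjoint, no x < 6 has g(x) = g(6), so we compute g⁻¹(26): 26 lies in (−∞, 30), so solve 6x − 6 = 26: x = (26 + 6)/6 = 16/3.

16/3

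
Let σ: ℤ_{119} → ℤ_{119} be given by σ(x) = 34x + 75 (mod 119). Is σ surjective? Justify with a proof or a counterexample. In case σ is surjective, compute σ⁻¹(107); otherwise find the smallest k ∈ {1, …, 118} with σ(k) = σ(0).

7

Since gcd(34, 119) = 17, we have 34x ≡ 0 (mod 17) for all x, so σ(x) ≡ 7 (mod 17).
But 0 ≢ 7 (mod 17), so 0 ∈ ℤ_{119} has no preimage. So σ is not surjective.
Since σ is not surjective, we find the least positive k with σ(k) = σ(0): this means 34k ≡ 0 (mod 119), i.e. 119 ∣ 34k. Since gcd(34, 119) = 17, dividing through by 17 this holds exactly when 7 ∣ 2k, and as gcd(2, 7) = 1, exactly when 7 ∣ k.
The smallest positive such k is 7.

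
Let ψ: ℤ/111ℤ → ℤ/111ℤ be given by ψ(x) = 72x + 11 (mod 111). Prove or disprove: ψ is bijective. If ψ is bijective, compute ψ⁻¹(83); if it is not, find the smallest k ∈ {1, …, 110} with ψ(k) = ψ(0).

We have gcd(72, 111) = 3 > 1. Taking a = 0 and b = 37: ψ(0) = 11 and ψ(37) = 72·37 + 11 = 2675 ≡ 11 (mod 111).
So ψ(0) = ψ(37) while 0 ≠ 37, hence ψ is not injective, hence not bijective.
Since ψ is not bijective, we find the least positive k with ψ(k) = ψ(0): this means 72k ≡ 0 (mod 111), i.e. 111 ∣ 72k. Since gcd(72, 111) = 3, dividing through by 3 this holds exactly when 37 ∣ 24k, and as gcd(24, 37) = 1, exactly when 37 ∣ k.
The smallest positive such k is 37.

37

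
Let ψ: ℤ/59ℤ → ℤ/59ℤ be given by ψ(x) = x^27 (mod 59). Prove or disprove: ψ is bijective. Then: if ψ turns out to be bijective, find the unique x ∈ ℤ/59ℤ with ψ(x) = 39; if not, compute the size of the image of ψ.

Since 59 is prime, the nonzero elements of ℤ/59ℤ form a cyclic group of order 58.
As gcd(27, 58) = 1, raising to the 27th power is a bijection on this group: if s^27 ≡ t^27 then (st^{−1})^27 = 1, and the only element of order dividing gcd(27, 58) = 1 is 1, so s = t.
With ψ(0) = 0 this makes ψ injective on all of ℤ/59ℤ, hence bijective (finite equal-size domain and codomain). In particular ψ is bijective.
Since ψ is bijective, we find the preimage of 39. The inverse of x ↦ x^27 on (ℤ/59ℤ)^× is x ↦ x^43, because 27·43 = 1161 = 20·58 + 1 ≡ 1 (mod 58) and x^{58} = 1 for x ≠ 0 (Fermat). So ψ⁻¹(39) = 39^43 mod 59.
Repeated squaring mod 59: 39^1 ≡ 39, 39^2 ≡ 39² = 1521 ≡ 46, 39^4 ≡ 46² = 2116 ≡ 51, 39^8 ≡ 51² = 2601 ≡ 5, 39^16 ≡ 5² = 25, 39^32 ≡ 25² = 625 ≡ 35. Since 43 = 32 + 8 + 2 + 1, 39^43 ≡ 35·5·46·39: 35·5 = 175 ≡ 57, then 57·46 = 2622 ≡ 26, then 26·39 = 1014 ≡ 11. So 39^43 ≡ 11 (mod 59).
Hence ψ⁻¹(39) = 11.

11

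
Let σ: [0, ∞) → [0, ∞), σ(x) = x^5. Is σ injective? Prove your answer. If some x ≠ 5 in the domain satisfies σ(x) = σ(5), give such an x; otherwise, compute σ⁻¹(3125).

On [0, ∞), x ↦ x^5 is strictly increasing, so σ(u) = σ(v) forces u = v. Thus σ is injective.
Since x ↦ x^5 is strictly increasing on [0, ∞), it is injective there, so no x ≠ 5 in the domain has σ(x) = σ(5). We therefore compute σ⁻¹(3125) = 3125^{1/5} = 5 (indeed 5^5 = 3125).

5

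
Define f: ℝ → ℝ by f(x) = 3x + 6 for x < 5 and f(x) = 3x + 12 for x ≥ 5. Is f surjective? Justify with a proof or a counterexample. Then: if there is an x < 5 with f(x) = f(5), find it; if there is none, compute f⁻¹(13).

Both pieces are strictly increasing (slopes 3 and 3), so each is injective on its own interval.
The left piece maps (−∞, 5) onto (−∞, 21); the right piece maps [5, ∞) onto [27, ∞).
The union (−∞, 21) ∪ [27, ∞) omits the interval between 21 and 27; in particular 21 has no preimage. So f is not surjective.
Because the two images are disjoint, no x < 5 has f(x) = f(5), so we compute f⁻¹(13): 13 lies in (−∞, 21), so solve 3x + 6 = 13: x = (13 − 6)/3 = 7/3.

7/3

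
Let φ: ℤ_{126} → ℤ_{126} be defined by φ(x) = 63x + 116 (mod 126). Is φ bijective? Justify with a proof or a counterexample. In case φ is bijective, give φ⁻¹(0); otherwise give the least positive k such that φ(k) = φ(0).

2

We have gcd(63, 126) = 63 > 1. Taking u = 0 and v = 2: φ(0) = 116 and φ(2) = 63·2 + 116 = 242 ≡ 116 (mod 126).
So φ(0) = φ(2) while 0 ≠ 2, therefore φ is not injective, hence not bijective.
Since φ is not bijective, we find the least positive k with φ(k) = φ(0): this means 63k ≡ 0 (mod 126), i.e. 126 ∣ 63k. Since gcd(63, 126) = 63, dividing through by 63 this holds exactly when 2 ∣ k.
The smallest positive such k is 2.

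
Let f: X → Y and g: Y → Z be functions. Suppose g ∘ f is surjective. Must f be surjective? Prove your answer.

not surjective

No. Take X = {0, 1}, Y = {0, 1, 2, 3}, Z = {0}, f(a) = 0 for every a ∈ X, and g(b) = 0 for every b ∈ Y.
Then g ∘ f is surjective onto {0}, but 3 ∈ Y has no preimage under f, so f is not surjective.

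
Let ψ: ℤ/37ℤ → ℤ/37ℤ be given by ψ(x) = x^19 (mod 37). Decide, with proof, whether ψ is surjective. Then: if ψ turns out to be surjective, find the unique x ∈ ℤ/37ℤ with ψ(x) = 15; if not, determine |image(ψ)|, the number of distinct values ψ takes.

22

Since 37 is prime, the nonzero elements of ℤ/37ℤ form a cyclic group of order 36.
As gcd(19, 36) = 1, raising to the 19th power is a bijection on this group: if a^19 ≡ b^19 then (ab^{−1})^19 = 1, and the only element of order dividing gcd(19, 36) = 1 is 1, so a = b.
With ψ(0) = 0 this makes ψ injective on all of ℤ/37ℤ, hence bijective (finite equal-size domain and codomain). In particular ψ is surjective.
Since ψ is surjective, we find the preimage of 15. The inverse of x ↦ x^19 on (ℤ/37ℤ)^× is x ↦ x^19, because 19·19 = 361 = 10·36 + 1 ≡ 1 (mod 36) and x^{36} = 1 for x ≠ 0 (Fermat). So ψ⁻¹(15) = 15^19 mod 37.
Repeated squaring mod 37: 15^1 ≡ 15, 15^2 ≡ 15² = 225 ≡ 3, 15^4 ≡ 3² = 9, 15^8 ≡ 9² = 81 ≡ 7, 15^16 ≡ 7² = 49 ≡ 12. Since 19 = 16 + 2 + 1, 15^19 ≡ 12·3·15: 12·3 = 36, then 36·15 = 540 ≡ 22. So 15^19 ≡ 22 (mod 37).
Hence ψ⁻¹(15) = 22.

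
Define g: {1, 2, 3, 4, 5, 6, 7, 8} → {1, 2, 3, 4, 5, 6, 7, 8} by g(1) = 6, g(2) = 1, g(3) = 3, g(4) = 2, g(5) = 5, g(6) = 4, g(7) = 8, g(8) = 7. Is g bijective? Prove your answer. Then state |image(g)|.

8

The values 6, 1, 3, 2, 5, 4, 8, 7 are a permutation of {1, 2, 3, 4, 5, 6, 7, 8}: each element appears exactly once.
So g is injective and surjective, hence bijective.
The image of g is {1, 2, 3, 4, 5, 6, 7, 8}, which has 8 elements.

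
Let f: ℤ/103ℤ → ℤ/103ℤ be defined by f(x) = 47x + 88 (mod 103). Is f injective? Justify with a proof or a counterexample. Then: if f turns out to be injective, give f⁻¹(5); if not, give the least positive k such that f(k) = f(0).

7

Suppose f(a) = f(b) in ℤ/103ℤ. Then 47a + 88 ≡ 47b + 88 (mod 103), therefore 47(a − b) ≡ 0 (mod 103).
Since gcd(47, 103) = 1, 47 is invertible modulo 103, hence a − b ≡ 0 (mod 103), i.e. a = b.
Therefore f is injective.
We now compute 47⁻¹ mod 103 explicitly. Euclid's algorithm: 103 = 2·47 + 9, 47 = 5·9 + 2, 9 = 4·2 + 1; back-substituting gives 1 = 57·47 − 26·103, so 47⁻¹ ≡ 57 (mod 103).
Since f is injective, we find f⁻¹(5): we need 47x ≡ 5 − 88 ≡ 20 (mod 103). Using 47⁻¹ = 57: x ≡ 57·20 = 1140 = 11·103 + 7, so x = 7.
Check: f(7) = 47·7 + 88 = 417 = 4·103 + 5 ≡ 5 (mod 103).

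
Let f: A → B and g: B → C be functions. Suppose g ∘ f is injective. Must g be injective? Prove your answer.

not injective

No. Take A = {0, 1, 2}, B = {0, 1, 2, 3, 4, 5}, C = {0, 1, 2, 3, 4, 5}, f(a) = a for each a ∈ A, and g(b) = 4 if b ∈ {4, 5} else g(b) = b.
Then g ∘ f = f is injective (A ⊂ B and f is the inclusion), but g(4) = g(5) = 4 with 4 ≠ 5, so g is not injective.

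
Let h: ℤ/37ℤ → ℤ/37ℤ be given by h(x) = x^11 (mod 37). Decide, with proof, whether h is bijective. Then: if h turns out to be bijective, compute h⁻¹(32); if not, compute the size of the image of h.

Since 37 is prime, the nonzero elements of ℤ/37ℤ form a cyclic group of order 36.
As gcd(11, 36) = 1, raising to the 11th power is a bijection on this group: if a^11 ≡ b^11 then (ab^{−1})^11 = 1, and the only element of order dividing gcd(11, 36) = 1 is 1, so a = b.
With h(0) = 0 this makes h injective on all of ℤ/37ℤ, hence bijective (finite equal-size domain and codomain). In particular h is bijective.
Since h is bijective, we find the preimage of 32. The inverse of x ↦ x^11 on (ℤ/37ℤ)^× is x ↦ x^23, because 11·23 = 253 = 7·36 + 1 ≡ 1 (mod 36) and x^{36} = 1 for x ≠ 0 (Fermat). So h⁻¹(32) = 32^23 mod 37.
Repeated squaring mod 37: 32^1 ≡ 32, 32^2 ≡ 32² = 1024 ≡ 25, 32^4 ≡ 25² = 625 ≡ 33, 32^8 ≡ 33² = 1089 ≡ 16, 32^16 ≡ 16² = 256 ≡ 34. Since 23 = 16 + 4 + 2 + 1, 32^23 ≡ 34·33·25·32: 34·33 = 1122 ≡ 12, then 12·25 = 300 ≡ 4, then 4·32 = 128 ≡ 17. So 32^23 ≡ 17 (mod 37).
Hence h⁻¹(32) = 17.

17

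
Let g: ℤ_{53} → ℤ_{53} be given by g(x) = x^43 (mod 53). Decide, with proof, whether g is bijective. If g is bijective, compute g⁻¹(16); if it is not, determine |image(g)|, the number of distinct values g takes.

46

Since 53 is prime, the nonzero elements of ℤ_{53} form a cyclic group of order 52.
As gcd(43, 52) = 1, raising to the 43rd power is a bijection on this group: if s^43 ≡ t^43 then (st^{−1})^43 = 1, and the only element of order dividing gcd(43, 52) = 1 is 1, so s = t.
With g(0) = 0 this makes g injective on all of ℤ_{53}, hence bijective (finite equal-size domain and codomain). In particular g is bijective.
Since g is bijective, we find the preimage of 16. The inverse of x ↦ x^43 on (ℤ_{53})^× is x ↦ x^23, because 43·23 = 989 = 19·52 + 1 ≡ 1 (mod 52) and x^{52} = 1 for x ≠ 0 (Fermat). So g⁻¹(16) = 16^23 mod 53.
Repeated squaring mod 53: 16^1 ≡ 16, 16^2 ≡ 16² = 256 ≡ 44, 16^4 ≡ 44² = 1936 ≡ 28, 16^8 ≡ 28² = 784 ≡ 42, 16^16 ≡ 42² = 1764 ≡ 15. Since 23 = 16 + 4 + 2 + 1, 16^23 ≡ 15·28·44·16: 15·28 = 420 ≡ 49, then 49·44 = 2156 ≡ 36, then 36·16 = 576 ≡ 46. So 16^23 ≡ 46 (mod 53).
Hence g⁻¹(16) = 46.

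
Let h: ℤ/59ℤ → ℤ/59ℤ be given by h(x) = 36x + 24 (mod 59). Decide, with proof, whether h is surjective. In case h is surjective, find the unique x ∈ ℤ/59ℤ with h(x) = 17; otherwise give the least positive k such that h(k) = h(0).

Since gcd(36, 59) = 1, 36 is invertible modulo 59. Euclid's algorithm: 59 = 1·36 + 23, 36 = 1·23 + 13, 23 = 1·13 + 10, 13 = 1·10 + 3, 10 = 3·3 + 1; back-substituting gives 1 = 41·36 − 25·59, so 36⁻¹ ≡ 41 (mod 59).
Then y ↦ 41(y − 24) is a two-sided inverse to h, so every y ∈ ℤ/59ℤ has a preimage.
Thus h is surjective.
Since h is surjective, we compute h⁻¹(17): solve 36x + 24 ≡ 17 (mod 59), i.e. 36x ≡ 52 (mod 59).
Multiplying by 36⁻¹ = 41 gives x ≡ 41·52 = 2132 = 36·59 + 8 ≡ 8 (mod 59).
Check: h(8) = 36·8 + 24 = 312 = 5·59 + 17 ≡ 17 (mod 59).

8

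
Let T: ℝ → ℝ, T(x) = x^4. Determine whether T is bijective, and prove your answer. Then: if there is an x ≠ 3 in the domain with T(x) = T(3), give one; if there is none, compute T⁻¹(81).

T(3) = 81 = (−3)^4 = T(−3) (since 4 is even), with 3 ≠ −3. So T is not injective, hence not bijective.
For the follow-up, such an x exists: taking x = −3 ∈ ℝ gives T(−3) = 81 = T(3) with −3 ≠ 3.

-3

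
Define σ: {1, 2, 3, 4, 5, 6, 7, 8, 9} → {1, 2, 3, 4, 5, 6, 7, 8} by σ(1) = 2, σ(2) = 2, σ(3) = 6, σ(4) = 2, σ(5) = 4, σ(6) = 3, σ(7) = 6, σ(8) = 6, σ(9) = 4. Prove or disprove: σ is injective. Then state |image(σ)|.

4

σ(1) = 2 = σ(2) with 1 ≠ 2, so σ is not injective.
The image of σ is {2, 3, 4, 6}, which has 4 elements.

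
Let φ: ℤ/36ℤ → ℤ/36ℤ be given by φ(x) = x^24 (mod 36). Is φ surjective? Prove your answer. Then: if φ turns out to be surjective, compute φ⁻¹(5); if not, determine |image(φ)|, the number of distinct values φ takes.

4

φ(2): Repeated squaring mod 36: 2^1 ≡ 2, 2^2 ≡ 2² = 4, 2^4 ≡ 4² = 16, 2^8 ≡ 16² = 256 ≡ 4, 2^16 ≡ 4² = 16. Since 24 = 16 + 8, 2^24 ≡ 16·4: 16·4 = 64 ≡ 28. So 2^24 ≡ 28 (mod 36).
φ(4): Repeated squaring mod 36: 4^1 ≡ 4, 4^2 ≡ 4² = 16, 4^4 ≡ 16² = 256 ≡ 4, 4^8 ≡ 4² = 16, 4^16 ≡ 16² = 256 ≡ 4. Since 24 = 16 + 8, 4^24 ≡ 4·16: 4·16 = 64 ≡ 28. So 4^24 ≡ 28 (mod 36).
So φ(2) = φ(4) = 28 while 2 ≠ 4, therefore φ is not injective.
A non-injective map from the 36-element set ℤ/36ℤ to itself takes at most 35 distinct values, so it cannot be surjective. Thus φ is not surjective.
Since φ is not surjective, we determine |image(φ)|. Computing x^24 mod 36 for each x (by repeated squaring, reducing mod 36 at every step), the values φ(0), φ(1), …, φ(35) are: 0, 1, 28, 9, 28, 1, 0, 1, 28, 9, 28, 1, 0, 1, 28, 9, 28, 1, 0, 1, 28, 9, 28, 1, 0, 1, 28, 9, 28, 1, 0, 1, 28, 9, 28, 1.
The distinct values are {0, 1, 9, 28}; there are 4 of them.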